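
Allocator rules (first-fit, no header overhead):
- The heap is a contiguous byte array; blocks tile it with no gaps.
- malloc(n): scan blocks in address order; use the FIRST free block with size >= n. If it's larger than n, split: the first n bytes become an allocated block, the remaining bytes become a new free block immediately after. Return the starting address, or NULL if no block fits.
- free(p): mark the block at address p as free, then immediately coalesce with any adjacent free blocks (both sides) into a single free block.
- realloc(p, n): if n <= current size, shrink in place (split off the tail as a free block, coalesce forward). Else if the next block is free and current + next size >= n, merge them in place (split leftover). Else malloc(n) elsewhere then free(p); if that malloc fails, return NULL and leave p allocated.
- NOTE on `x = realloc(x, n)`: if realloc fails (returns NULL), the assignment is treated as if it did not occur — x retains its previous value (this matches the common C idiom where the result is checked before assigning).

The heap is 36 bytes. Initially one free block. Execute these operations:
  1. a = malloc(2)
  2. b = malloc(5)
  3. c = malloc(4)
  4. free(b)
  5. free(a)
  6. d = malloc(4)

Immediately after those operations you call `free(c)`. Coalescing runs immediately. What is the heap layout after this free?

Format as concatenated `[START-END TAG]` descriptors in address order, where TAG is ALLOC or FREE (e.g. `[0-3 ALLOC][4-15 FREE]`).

Op 1: a = malloc(2) -> a = 0; heap: [0-1 ALLOC][2-35 FREE]
Op 2: b = malloc(5) -> b = 2; heap: [0-1 ALLOC][2-6 ALLOC][7-35 FREE]
Op 3: c = malloc(4) -> c = 7; heap: [0-1 ALLOC][2-6 ALLOC][7-10 ALLOC][11-35 FREE]
Op 4: free(b) -> (freed b); heap: [0-1 ALLOC][2-6 FREE][7-10 ALLOC][11-35 FREE]
Op 5: free(a) -> (freed a); heap: [0-6 FREE][7-10 ALLOC][11-35 FREE]
Op 6: d = malloc(4) -> d = 0; heap: [0-3 ALLOC][4-6 FREE][7-10 ALLOC][11-35 FREE]
free(c): c = 7 -> block [7-10 ALLOC]; mark free, coalesce with adjacent free neighbors -> [0-3 ALLOC][4-35 FREE]

Answer: [0-3 ALLOC][4-35 FREE]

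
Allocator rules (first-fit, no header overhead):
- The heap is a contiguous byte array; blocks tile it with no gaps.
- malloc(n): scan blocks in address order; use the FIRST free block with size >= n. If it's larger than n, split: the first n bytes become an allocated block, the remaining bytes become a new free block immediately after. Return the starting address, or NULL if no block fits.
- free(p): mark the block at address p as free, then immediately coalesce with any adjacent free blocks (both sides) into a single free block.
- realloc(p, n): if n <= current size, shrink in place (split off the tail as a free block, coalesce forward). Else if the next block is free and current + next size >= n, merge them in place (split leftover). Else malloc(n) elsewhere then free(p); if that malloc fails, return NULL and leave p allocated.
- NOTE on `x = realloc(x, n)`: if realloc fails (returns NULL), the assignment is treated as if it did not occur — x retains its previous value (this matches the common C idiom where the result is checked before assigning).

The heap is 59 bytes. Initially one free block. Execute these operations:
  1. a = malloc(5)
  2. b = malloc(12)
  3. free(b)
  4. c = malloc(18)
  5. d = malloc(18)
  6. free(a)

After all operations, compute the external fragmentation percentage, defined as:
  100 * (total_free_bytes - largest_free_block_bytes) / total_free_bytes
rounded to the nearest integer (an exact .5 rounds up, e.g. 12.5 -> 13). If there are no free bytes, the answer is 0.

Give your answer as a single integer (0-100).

Op 1: a = malloc(5) -> a = 0; heap: [0-4 ALLOC][5-58 FREE]
Op 2: b = malloc(12) -> b = 5; heap: [0-4 ALLOC][5-16 ALLOC][17-58 FREE]
Op 3: free(b) -> (freed b); heap: [0-4 ALLOC][5-58 FREE]
Op 4: c = malloc(18) -> c = 5; heap: [0-4 ALLOC][5-22 ALLOC][23-58 FREE]
Op 5: d = malloc(18) -> d = 23; heap: [0-4 ALLOC][5-22 ALLOC][23-40 ALLOC][41-58 FREE]
Op 6: free(a) -> (freed a); heap: [0-4 FREE][5-22 ALLOC][23-40 ALLOC][41-58 FREE]
Free blocks: [5 18] total_free=23 largest=18 -> 100*(23-18)/23 = 500/23 ≈ 21.739 -> rounds to 22

Answer: 22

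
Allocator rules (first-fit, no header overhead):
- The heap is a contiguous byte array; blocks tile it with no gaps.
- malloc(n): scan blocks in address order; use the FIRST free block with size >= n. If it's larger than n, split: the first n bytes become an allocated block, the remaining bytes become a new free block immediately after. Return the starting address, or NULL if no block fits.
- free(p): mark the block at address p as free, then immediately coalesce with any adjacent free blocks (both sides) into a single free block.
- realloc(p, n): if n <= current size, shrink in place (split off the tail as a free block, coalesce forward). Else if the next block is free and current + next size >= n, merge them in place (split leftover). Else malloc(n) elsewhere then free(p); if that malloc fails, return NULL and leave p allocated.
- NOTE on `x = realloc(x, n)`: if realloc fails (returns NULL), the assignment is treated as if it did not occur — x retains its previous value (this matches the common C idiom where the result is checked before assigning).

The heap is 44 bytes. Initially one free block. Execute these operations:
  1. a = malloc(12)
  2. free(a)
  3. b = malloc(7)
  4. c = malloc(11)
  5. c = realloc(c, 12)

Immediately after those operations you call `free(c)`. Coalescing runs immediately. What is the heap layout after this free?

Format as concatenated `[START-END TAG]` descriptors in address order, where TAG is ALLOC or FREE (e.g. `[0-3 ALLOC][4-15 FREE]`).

Op 1: a = malloc(12) -> a = 0; heap: [0-11 ALLOC][12-43 FREE]
Op 2: free(a) -> (freed a); heap: [0-43 FREE]
Op 3: b = malloc(7) -> b = 0; heap: [0-6 ALLOC][7-43 FREE]
Op 4: c = malloc(11) -> c = 7; heap: [0-6 ALLOC][7-17 ALLOC][18-43 FREE]
Op 5: c = realloc(c, 12) -> c = 7; heap: [0-6 ALLOC][7-18 ALLOC][19-43 FREE]
free(c): c = 7 -> block [7-18 ALLOC]; mark free, coalesce with adjacent free neighbors -> [0-6 ALLOC][7-43 FREE]

Answer: [0-6 ALLOC][7-43 FREE]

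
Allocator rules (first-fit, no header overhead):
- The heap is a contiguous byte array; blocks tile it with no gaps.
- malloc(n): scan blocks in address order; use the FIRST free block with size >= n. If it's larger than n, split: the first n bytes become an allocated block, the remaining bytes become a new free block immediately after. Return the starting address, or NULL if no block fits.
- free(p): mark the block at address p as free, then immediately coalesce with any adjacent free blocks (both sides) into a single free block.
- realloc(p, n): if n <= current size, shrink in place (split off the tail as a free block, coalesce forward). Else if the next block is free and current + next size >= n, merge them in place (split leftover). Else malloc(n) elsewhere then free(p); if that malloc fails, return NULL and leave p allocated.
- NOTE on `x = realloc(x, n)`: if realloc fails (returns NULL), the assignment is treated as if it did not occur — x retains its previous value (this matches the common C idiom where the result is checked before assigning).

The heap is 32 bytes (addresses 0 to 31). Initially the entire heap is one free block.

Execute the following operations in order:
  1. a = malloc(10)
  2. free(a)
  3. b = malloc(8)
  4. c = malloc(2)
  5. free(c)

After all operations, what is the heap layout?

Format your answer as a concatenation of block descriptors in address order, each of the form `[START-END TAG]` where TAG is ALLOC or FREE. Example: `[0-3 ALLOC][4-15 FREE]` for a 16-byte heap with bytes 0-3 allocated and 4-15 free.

Op 1: a = malloc(10) -> a = 0; heap: [0-9 ALLOC][10-31 FREE]
Op 2: free(a) -> (freed a); heap: [0-31 FREE]
Op 3: b = malloc(8) -> b = 0; heap: [0-7 ALLOC][8-31 FREE]
Op 4: c = malloc(2) -> c = 8; heap: [0-7 ALLOC][8-9 ALLOC][10-31 FREE]
Op 5: free(c) -> (freed c); heap: [0-7 ALLOC][8-31 FREE]

Answer: [0-7 ALLOC][8-31 FREE]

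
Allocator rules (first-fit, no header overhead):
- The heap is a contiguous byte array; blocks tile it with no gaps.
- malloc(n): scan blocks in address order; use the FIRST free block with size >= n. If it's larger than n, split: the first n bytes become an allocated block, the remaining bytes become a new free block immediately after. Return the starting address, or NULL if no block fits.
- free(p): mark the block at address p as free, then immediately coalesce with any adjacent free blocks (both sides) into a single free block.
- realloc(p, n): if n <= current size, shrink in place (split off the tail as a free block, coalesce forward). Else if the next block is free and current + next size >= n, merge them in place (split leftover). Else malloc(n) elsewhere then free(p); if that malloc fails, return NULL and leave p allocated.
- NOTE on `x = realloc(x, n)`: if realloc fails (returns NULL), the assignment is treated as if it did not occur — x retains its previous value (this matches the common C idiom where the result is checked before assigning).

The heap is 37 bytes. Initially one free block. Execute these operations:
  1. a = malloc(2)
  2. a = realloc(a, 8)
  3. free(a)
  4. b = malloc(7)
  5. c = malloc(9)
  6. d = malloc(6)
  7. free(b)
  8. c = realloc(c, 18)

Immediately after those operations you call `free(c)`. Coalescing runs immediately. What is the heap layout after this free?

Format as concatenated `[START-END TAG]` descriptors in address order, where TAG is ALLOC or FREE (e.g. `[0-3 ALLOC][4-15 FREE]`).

Answer: [0-15 FREE][16-21 ALLOC][22-36 FREE]

Derivation:
Op 1: a = malloc(2) -> a = 0; heap: [0-1 ALLOC][2-36 FREE]
Op 2: a = realloc(a, 8) -> a = 0; heap: [0-7 ALLOC][8-36 FREE]
Op 3: free(a) -> (freed a); heap: [0-36 FREE]
Op 4: b = malloc(7) -> b = 0; heap: [0-6 ALLOC][7-36 FREE]
Op 5: c = malloc(9) -> c = 7; heap: [0-6 ALLOC][7-15 ALLOC][16-36 FREE]
Op 6: d = malloc(6) -> d = 16; heap: [0-6 ALLOC][7-15 ALLOC][16-21 ALLOC][22-36 FREE]
Op 7: free(b) -> (freed b); heap: [0-6 FREE][7-15 ALLOC][16-21 ALLOC][22-36 FREE]
Op 8: c = realloc(c, 18) -> NULL (c unchanged); heap: [0-6 FREE][7-15 ALLOC][16-21 ALLOC][22-36 FREE]
free(c): c = 7 -> block [7-15 ALLOC]; mark free, coalesce with adjacent free neighbors -> [0-15 FREE][16-21 ALLOC][22-36 FREE]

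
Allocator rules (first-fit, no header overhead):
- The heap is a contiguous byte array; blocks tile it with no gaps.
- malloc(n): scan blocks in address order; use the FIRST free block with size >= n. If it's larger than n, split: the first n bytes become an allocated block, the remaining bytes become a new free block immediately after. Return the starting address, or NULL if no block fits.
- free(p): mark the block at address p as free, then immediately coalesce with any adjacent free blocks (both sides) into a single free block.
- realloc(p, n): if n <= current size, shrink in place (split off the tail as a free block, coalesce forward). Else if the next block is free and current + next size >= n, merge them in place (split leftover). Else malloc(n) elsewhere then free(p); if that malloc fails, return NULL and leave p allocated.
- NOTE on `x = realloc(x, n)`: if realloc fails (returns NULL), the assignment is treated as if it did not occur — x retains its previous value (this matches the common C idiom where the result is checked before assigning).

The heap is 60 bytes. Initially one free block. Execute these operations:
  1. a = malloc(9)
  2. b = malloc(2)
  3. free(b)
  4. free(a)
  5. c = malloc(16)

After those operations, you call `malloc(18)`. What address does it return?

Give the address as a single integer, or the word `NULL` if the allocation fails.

Op 1: a = malloc(9) -> a = 0; heap: [0-8 ALLOC][9-59 FREE]
Op 2: b = malloc(2) -> b = 9; heap: [0-8 ALLOC][9-10 ALLOC][11-59 FREE]
Op 3: free(b) -> (freed b); heap: [0-8 ALLOC][9-59 FREE]
Op 4: free(a) -> (freed a); heap: [0-59 FREE]
Op 5: c = malloc(16) -> c = 0; heap: [0-15 ALLOC][16-59 FREE]
malloc(18): first-fit scan over [0-15 ALLOC][16-59 FREE] -> 16

Answer: 16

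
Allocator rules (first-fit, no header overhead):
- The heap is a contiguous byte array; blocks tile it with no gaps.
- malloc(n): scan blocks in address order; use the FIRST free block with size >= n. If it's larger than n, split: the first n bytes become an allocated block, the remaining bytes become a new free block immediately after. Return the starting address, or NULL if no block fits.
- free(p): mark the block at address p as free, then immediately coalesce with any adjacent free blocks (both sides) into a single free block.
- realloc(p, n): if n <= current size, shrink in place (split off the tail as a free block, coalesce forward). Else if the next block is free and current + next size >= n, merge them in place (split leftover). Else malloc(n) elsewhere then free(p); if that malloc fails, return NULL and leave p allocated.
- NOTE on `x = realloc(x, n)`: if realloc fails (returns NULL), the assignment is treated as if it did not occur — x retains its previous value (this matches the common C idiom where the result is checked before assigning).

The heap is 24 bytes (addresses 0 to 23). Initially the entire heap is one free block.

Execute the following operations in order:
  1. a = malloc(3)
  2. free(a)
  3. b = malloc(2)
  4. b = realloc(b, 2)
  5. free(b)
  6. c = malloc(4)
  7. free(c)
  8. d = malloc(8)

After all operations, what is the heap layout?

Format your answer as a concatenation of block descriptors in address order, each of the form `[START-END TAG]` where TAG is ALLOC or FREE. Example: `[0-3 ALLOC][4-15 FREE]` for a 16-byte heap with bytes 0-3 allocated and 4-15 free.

Answer: [0-7 ALLOC][8-23 FREE]

Derivation:
Op 1: a = malloc(3) -> a = 0; heap: [0-2 ALLOC][3-23 FREE]
Op 2: free(a) -> (freed a); heap: [0-23 FREE]
Op 3: b = malloc(2) -> b = 0; heap: [0-1 ALLOC][2-23 FREE]
Op 4: b = realloc(b, 2) -> b = 0; heap: [0-1 ALLOC][2-23 FREE]
Op 5: free(b) -> (freed b); heap: [0-23 FREE]
Op 6: c = malloc(4) -> c = 0; heap: [0-3 ALLOC][4-23 FREE]
Op 7: free(c) -> (freed c); heap: [0-23 FREE]
Op 8: d = malloc(8) -> d = 0; heap: [0-7 ALLOC][8-23 FREE]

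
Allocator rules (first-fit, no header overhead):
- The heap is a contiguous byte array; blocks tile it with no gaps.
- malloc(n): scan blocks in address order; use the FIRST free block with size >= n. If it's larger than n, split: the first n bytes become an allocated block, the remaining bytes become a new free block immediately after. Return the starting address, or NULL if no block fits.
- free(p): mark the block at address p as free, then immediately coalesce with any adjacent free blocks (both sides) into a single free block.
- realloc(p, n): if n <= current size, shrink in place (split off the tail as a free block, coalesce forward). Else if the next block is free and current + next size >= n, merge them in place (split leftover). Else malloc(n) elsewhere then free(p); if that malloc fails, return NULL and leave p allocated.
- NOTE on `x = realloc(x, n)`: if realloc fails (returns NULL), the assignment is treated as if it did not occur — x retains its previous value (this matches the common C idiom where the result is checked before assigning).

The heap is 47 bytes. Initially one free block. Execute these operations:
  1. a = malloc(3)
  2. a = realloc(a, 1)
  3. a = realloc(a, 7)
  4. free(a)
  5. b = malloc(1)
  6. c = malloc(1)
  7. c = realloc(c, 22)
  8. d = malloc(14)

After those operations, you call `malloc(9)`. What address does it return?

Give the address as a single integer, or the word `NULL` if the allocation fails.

Answer: 37

Derivation:
Op 1: a = malloc(3) -> a = 0; heap: [0-2 ALLOC][3-46 FREE]
Op 2: a = realloc(a, 1) -> a = 0; heap: [0-0 ALLOC][1-46 FREE]
Op 3: a = realloc(a, 7) -> a = 0; heap: [0-6 ALLOC][7-46 FREE]
Op 4: free(a) -> (freed a); heap: [0-46 FREE]
Op 5: b = malloc(1) -> b = 0; heap: [0-0 ALLOC][1-46 FREE]
Op 6: c = malloc(1) -> c = 1; heap: [0-0 ALLOC][1-1 ALLOC][2-46 FREE]
Op 7: c = realloc(c, 22) -> c = 1; heap: [0-0 ALLOC][1-22 ALLOC][23-46 FREE]
Op 8: d = malloc(14) -> d = 23; heap: [0-0 ALLOC][1-22 ALLOC][23-36 ALLOC][37-46 FREE]
malloc(9): first-fit scan over [0-0 ALLOC][1-22 ALLOC][23-36 ALLOC][37-46 FREE] -> 37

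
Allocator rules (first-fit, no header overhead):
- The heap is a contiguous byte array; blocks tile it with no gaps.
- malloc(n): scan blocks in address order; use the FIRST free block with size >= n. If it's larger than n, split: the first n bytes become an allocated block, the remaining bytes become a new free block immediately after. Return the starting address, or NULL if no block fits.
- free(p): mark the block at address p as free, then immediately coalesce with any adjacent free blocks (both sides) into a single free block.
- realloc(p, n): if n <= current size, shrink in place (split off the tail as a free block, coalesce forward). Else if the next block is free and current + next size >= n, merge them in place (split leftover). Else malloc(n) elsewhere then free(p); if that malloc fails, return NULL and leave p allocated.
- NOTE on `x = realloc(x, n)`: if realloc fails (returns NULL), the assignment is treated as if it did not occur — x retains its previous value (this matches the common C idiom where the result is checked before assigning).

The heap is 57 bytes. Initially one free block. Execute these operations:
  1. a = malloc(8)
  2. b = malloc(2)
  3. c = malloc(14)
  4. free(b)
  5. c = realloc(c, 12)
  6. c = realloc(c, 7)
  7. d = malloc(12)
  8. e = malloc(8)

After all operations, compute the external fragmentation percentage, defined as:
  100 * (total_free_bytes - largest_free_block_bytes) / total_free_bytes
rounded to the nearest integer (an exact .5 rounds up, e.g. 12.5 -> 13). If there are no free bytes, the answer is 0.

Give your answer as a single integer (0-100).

Answer: 9

Derivation:
Op 1: a = malloc(8) -> a = 0; heap: [0-7 ALLOC][8-56 FREE]
Op 2: b = malloc(2) -> b = 8; heap: [0-7 ALLOC][8-9 ALLOC][10-56 FREE]
Op 3: c = malloc(14) -> c = 10; heap: [0-7 ALLOC][8-9 ALLOC][10-23 ALLOC][24-56 FREE]
Op 4: free(b) -> (freed b); heap: [0-7 ALLOC][8-9 FREE][10-23 ALLOC][24-56 FREE]
Op 5: c = realloc(c, 12) -> c = 10; heap: [0-7 ALLOC][8-9 FREE][10-21 ALLOC][22-56 FREE]
Op 6: c = realloc(c, 7) -> c = 10; heap: [0-7 ALLOC][8-9 FREE][10-16 ALLOC][17-56 FREE]
Op 7: d = malloc(12) -> d = 17; heap: [0-7 ALLOC][8-9 FREE][10-16 ALLOC][17-28 ALLOC][29-56 FREE]
Op 8: e = malloc(8) -> e = 29; heap: [0-7 ALLOC][8-9 FREE][10-16 ALLOC][17-28 ALLOC][29-36 ALLOC][37-56 FREE]
Free blocks: [2 20] total_free=22 largest=20 -> 100*(22-20)/22 = 200/22 ≈ 9.091 -> rounds to 9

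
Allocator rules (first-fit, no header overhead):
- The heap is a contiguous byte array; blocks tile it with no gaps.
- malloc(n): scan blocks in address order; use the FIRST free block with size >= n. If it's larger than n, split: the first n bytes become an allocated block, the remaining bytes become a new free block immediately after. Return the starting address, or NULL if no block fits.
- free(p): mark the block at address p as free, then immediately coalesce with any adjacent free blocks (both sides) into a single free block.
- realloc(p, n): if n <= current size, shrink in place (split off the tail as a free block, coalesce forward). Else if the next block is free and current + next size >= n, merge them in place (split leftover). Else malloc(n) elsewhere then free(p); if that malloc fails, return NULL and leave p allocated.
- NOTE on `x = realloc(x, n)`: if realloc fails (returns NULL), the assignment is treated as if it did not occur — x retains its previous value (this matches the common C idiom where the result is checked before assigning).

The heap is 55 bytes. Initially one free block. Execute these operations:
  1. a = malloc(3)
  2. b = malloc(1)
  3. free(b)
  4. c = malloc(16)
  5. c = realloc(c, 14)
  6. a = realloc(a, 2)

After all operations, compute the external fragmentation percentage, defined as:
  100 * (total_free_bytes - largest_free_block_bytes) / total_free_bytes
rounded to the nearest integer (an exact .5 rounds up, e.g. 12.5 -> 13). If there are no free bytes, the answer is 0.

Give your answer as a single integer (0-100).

Op 1: a = malloc(3) -> a = 0; heap: [0-2 ALLOC][3-54 FREE]
Op 2: b = malloc(1) -> b = 3; heap: [0-2 ALLOC][3-3 ALLOC][4-54 FREE]
Op 3: free(b) -> (freed b); heap: [0-2 ALLOC][3-54 FREE]
Op 4: c = malloc(16) -> c = 3; heap: [0-2 ALLOC][3-18 ALLOC][19-54 FREE]
Op 5: c = realloc(c, 14) -> c = 3; heap: [0-2 ALLOC][3-16 ALLOC][17-54 FREE]
Op 6: a = realloc(a, 2) -> a = 0; heap: [0-1 ALLOC][2-2 FREE][3-16 ALLOC][17-54 FREE]
Free blocks: [1 38] total_free=39 largest=38 -> 100*(39-38)/39 = 100/39 ≈ 2.564 -> rounds to 3

Answer: 3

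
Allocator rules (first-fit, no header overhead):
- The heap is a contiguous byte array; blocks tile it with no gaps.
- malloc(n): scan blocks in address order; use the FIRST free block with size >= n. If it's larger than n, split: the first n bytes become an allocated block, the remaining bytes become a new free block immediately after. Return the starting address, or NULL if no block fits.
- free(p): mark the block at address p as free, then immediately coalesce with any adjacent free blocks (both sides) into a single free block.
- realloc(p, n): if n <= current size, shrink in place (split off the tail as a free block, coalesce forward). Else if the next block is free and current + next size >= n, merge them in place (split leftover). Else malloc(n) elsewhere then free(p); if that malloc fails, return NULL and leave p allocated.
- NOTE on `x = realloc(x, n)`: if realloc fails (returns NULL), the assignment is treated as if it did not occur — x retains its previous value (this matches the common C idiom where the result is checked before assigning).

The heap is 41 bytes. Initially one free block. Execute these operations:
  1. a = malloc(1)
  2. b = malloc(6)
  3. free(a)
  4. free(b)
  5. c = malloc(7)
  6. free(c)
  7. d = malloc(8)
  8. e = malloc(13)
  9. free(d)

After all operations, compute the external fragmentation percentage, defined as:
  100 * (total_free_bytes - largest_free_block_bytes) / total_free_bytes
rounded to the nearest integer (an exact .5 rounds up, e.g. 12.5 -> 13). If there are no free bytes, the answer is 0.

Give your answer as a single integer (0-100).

Op 1: a = malloc(1) -> a = 0; heap: [0-0 ALLOC][1-40 FREE]
Op 2: b = malloc(6) -> b = 1; heap: [0-0 ALLOC][1-6 ALLOC][7-40 FREE]
Op 3: free(a) -> (freed a); heap: [0-0 FREE][1-6 ALLOC][7-40 FREE]
Op 4: free(b) -> (freed b); heap: [0-40 FREE]
Op 5: c = malloc(7) -> c = 0; heap: [0-6 ALLOC][7-40 FREE]
Op 6: free(c) -> (freed c); heap: [0-40 FREE]
Op 7: d = malloc(8) -> d = 0; heap: [0-7 ALLOC][8-40 FREE]
Op 8: e = malloc(13) -> e = 8; heap: [0-7 ALLOC][8-20 ALLOC][21-40 FREE]
Op 9: free(d) -> (freed d); heap: [0-7 FREE][8-20 ALLOC][21-40 FREE]
Free blocks: [8 20] total_free=28 largest=20 -> 100*(28-20)/28 = 800/28 ≈ 28.571 -> rounds to 29

Answer: 29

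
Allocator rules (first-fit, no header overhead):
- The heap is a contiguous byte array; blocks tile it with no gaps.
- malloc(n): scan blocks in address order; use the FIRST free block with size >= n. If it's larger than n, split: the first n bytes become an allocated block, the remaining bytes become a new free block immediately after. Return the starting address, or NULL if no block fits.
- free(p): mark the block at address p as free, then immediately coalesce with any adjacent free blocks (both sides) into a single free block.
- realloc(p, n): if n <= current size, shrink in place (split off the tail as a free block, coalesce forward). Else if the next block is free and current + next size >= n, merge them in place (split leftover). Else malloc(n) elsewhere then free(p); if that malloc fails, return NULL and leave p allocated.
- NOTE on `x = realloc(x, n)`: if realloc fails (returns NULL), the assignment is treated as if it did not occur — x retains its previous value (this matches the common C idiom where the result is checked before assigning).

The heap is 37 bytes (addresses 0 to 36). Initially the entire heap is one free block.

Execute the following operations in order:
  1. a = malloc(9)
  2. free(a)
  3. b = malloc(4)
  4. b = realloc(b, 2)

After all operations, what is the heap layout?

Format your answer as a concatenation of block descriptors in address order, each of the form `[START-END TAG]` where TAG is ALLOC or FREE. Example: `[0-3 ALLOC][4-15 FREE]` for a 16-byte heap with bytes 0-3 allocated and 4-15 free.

Op 1: a = malloc(9) -> a = 0; heap: [0-8 ALLOC][9-36 FREE]
Op 2: free(a) -> (freed a); heap: [0-36 FREE]
Op 3: b = malloc(4) -> b = 0; heap: [0-3 ALLOC][4-36 FREE]
Op 4: b = realloc(b, 2) -> b = 0; heap: [0-1 ALLOC][2-36 FREE]

Answer: [0-1 ALLOC][2-36 FREE]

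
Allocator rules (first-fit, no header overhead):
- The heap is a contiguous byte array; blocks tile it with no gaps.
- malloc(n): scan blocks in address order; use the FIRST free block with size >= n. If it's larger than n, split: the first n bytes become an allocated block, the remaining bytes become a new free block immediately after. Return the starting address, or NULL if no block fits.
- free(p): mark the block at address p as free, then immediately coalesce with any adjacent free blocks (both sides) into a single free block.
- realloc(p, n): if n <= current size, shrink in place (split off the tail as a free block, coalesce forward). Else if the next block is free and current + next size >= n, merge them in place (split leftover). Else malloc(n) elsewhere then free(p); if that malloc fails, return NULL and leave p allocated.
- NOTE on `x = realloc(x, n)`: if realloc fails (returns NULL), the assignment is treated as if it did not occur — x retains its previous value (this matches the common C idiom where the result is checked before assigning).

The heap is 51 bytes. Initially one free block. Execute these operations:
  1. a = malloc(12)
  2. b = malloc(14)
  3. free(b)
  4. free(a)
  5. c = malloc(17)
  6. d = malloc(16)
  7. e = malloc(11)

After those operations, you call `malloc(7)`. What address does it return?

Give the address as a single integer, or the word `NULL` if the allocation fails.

Answer: 44

Derivation:
Op 1: a = malloc(12) -> a = 0; heap: [0-11 ALLOC][12-50 FREE]
Op 2: b = malloc(14) -> b = 12; heap: [0-11 ALLOC][12-25 ALLOC][26-50 FREE]
Op 3: free(b) -> (freed b); heap: [0-11 ALLOC][12-50 FREE]
Op 4: free(a) -> (freed a); heap: [0-50 FREE]
Op 5: c = malloc(17) -> c = 0; heap: [0-16 ALLOC][17-50 FREE]
Op 6: d = malloc(16) -> d = 17; heap: [0-16 ALLOC][17-32 ALLOC][33-50 FREE]
Op 7: e = malloc(11) -> e = 33; heap: [0-16 ALLOC][17-32 ALLOC][33-43 ALLOC][44-50 FREE]
malloc(7): first-fit scan over [0-16 ALLOC][17-32 ALLOC][33-43 ALLOC][44-50 FREE] -> 44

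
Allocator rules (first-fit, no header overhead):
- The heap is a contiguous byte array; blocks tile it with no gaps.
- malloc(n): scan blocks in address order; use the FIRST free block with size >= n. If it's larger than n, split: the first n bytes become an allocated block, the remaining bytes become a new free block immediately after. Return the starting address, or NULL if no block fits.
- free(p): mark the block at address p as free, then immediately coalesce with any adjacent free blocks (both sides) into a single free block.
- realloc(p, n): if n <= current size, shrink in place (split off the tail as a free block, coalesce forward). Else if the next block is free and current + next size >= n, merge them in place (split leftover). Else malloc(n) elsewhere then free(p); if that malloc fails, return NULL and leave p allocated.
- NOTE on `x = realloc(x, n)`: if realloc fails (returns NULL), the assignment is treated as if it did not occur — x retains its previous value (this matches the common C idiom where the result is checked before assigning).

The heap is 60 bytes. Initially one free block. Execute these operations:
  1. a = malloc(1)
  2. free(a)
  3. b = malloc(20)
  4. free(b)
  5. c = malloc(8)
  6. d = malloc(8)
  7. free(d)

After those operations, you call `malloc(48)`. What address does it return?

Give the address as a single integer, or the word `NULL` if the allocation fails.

Answer: 8

Derivation:
Op 1: a = malloc(1) -> a = 0; heap: [0-0 ALLOC][1-59 FREE]
Op 2: free(a) -> (freed a); heap: [0-59 FREE]
Op 3: b = malloc(20) -> b = 0; heap: [0-19 ALLOC][20-59 FREE]
Op 4: free(b) -> (freed b); heap: [0-59 FREE]
Op 5: c = malloc(8) -> c = 0; heap: [0-7 ALLOC][8-59 FREE]
Op 6: d = malloc(8) -> d = 8; heap: [0-7 ALLOC][8-15 ALLOC][16-59 FREE]
Op 7: free(d) -> (freed d); heap: [0-7 ALLOC][8-59 FREE]
malloc(48): first-fit scan over [0-7 ALLOC][8-59 FREE] -> 8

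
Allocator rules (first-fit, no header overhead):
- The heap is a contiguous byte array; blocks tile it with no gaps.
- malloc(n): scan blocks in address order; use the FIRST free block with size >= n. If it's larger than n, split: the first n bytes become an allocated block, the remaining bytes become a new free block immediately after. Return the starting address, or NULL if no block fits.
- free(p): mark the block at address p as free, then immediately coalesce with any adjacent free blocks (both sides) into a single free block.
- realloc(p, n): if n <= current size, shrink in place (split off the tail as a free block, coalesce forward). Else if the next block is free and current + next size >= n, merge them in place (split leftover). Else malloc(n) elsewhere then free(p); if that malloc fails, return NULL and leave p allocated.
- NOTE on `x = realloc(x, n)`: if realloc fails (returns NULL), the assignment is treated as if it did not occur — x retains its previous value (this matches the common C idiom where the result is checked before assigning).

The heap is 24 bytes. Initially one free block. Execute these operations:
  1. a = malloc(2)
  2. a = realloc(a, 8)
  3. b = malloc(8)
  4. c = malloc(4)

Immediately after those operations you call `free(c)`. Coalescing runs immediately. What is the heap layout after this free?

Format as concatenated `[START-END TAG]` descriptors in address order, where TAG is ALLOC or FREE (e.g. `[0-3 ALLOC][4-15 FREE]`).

Answer: [0-7 ALLOC][8-15 ALLOC][16-23 FREE]

Derivation:
Op 1: a = malloc(2) -> a = 0; heap: [0-1 ALLOC][2-23 FREE]
Op 2: a = realloc(a, 8) -> a = 0; heap: [0-7 ALLOC][8-23 FREE]
Op 3: b = malloc(8) -> b = 8; heap: [0-7 ALLOC][8-15 ALLOC][16-23 FREE]
Op 4: c = malloc(4) -> c = 16; heap: [0-7 ALLOC][8-15 ALLOC][16-19 ALLOC][20-23 FREE]
free(c): c = 16 -> block [16-19 ALLOC]; mark free, coalesce with adjacent free neighbors -> [0-7 ALLOC][8-15 ALLOC][16-23 FREE]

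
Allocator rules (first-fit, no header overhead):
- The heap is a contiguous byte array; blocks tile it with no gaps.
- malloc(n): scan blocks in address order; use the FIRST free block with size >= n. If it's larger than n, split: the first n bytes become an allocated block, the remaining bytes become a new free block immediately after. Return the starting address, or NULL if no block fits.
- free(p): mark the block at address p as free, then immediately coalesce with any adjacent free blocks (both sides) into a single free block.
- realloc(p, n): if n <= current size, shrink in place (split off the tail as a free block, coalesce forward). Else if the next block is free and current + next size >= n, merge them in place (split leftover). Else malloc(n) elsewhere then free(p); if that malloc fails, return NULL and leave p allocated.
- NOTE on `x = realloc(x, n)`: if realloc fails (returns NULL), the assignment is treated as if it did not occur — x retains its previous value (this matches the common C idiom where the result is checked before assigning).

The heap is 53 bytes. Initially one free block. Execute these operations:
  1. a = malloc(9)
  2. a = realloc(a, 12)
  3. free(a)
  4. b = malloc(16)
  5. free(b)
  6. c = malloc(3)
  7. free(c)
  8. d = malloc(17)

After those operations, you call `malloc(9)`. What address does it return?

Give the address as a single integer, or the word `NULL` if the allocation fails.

Op 1: a = malloc(9) -> a = 0; heap: [0-8 ALLOC][9-52 FREE]
Op 2: a = realloc(a, 12) -> a = 0; heap: [0-11 ALLOC][12-52 FREE]
Op 3: free(a) -> (freed a); heap: [0-52 FREE]
Op 4: b = malloc(16) -> b = 0; heap: [0-15 ALLOC][16-52 FREE]
Op 5: free(b) -> (freed b); heap: [0-52 FREE]
Op 6: c = malloc(3) -> c = 0; heap: [0-2 ALLOC][3-52 FREE]
Op 7: free(c) -> (freed c); heap: [0-52 FREE]
Op 8: d = malloc(17) -> d = 0; heap: [0-16 ALLOC][17-52 FREE]
malloc(9): first-fit scan over [0-16 ALLOC][17-52 FREE] -> 17

Answer: 17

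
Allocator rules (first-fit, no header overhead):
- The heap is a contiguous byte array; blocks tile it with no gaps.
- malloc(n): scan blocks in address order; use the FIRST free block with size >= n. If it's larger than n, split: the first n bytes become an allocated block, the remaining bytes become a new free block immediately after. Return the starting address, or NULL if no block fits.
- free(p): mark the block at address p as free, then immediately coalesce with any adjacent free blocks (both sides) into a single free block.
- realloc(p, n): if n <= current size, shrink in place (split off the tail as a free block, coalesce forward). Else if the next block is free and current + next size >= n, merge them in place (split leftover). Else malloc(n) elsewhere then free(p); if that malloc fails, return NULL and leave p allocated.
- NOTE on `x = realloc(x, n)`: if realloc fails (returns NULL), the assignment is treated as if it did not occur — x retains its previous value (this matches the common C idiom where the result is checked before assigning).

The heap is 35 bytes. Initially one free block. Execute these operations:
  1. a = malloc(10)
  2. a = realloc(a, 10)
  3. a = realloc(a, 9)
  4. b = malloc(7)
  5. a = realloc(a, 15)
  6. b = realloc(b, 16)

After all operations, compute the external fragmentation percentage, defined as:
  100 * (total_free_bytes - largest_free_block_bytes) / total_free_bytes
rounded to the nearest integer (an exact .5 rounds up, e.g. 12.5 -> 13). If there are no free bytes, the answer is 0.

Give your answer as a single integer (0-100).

Answer: 31

Derivation:
Op 1: a = malloc(10) -> a = 0; heap: [0-9 ALLOC][10-34 FREE]
Op 2: a = realloc(a, 10) -> a = 0; heap: [0-9 ALLOC][10-34 FREE]
Op 3: a = realloc(a, 9) -> a = 0; heap: [0-8 ALLOC][9-34 FREE]
Op 4: b = malloc(7) -> b = 9; heap: [0-8 ALLOC][9-15 ALLOC][16-34 FREE]
Op 5: a = realloc(a, 15) -> a = 16; heap: [0-8 FREE][9-15 ALLOC][16-30 ALLOC][31-34 FREE]
Op 6: b = realloc(b, 16) -> NULL (b unchanged); heap: [0-8 FREE][9-15 ALLOC][16-30 ALLOC][31-34 FREE]
Free blocks: [9 4] total_free=13 largest=9 -> 100*(13-9)/13 = 400/13 ≈ 30.769 -> rounds to 31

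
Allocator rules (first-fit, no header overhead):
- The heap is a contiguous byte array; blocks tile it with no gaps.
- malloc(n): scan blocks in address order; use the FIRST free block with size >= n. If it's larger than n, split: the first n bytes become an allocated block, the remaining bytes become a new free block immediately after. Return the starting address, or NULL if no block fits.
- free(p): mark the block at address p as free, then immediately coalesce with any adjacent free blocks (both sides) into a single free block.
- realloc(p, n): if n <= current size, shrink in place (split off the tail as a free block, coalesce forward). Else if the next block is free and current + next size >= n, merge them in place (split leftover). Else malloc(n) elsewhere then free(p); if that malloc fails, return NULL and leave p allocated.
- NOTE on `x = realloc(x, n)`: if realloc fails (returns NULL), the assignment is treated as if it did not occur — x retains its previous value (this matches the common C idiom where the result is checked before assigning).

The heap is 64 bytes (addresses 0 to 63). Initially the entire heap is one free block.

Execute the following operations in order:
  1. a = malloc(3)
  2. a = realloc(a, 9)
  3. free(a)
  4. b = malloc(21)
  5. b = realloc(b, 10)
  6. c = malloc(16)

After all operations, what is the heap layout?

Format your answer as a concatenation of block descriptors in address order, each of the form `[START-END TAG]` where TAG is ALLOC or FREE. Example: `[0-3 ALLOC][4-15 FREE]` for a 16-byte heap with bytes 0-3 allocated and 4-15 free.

Answer: [0-9 ALLOC][10-25 ALLOC][26-63 FREE]

Derivation:
Op 1: a = malloc(3) -> a = 0; heap: [0-2 ALLOC][3-63 FREE]
Op 2: a = realloc(a, 9) -> a = 0; heap: [0-8 ALLOC][9-63 FREE]
Op 3: free(a) -> (freed a); heap: [0-63 FREE]
Op 4: b = malloc(21) -> b = 0; heap: [0-20 ALLOC][21-63 FREE]
Op 5: b = realloc(b, 10) -> b = 0; heap: [0-9 ALLOC][10-63 FREE]
Op 6: c = malloc(16) -> c = 10; heap: [0-9 ALLOC][10-25 ALLOC][26-63 FREE]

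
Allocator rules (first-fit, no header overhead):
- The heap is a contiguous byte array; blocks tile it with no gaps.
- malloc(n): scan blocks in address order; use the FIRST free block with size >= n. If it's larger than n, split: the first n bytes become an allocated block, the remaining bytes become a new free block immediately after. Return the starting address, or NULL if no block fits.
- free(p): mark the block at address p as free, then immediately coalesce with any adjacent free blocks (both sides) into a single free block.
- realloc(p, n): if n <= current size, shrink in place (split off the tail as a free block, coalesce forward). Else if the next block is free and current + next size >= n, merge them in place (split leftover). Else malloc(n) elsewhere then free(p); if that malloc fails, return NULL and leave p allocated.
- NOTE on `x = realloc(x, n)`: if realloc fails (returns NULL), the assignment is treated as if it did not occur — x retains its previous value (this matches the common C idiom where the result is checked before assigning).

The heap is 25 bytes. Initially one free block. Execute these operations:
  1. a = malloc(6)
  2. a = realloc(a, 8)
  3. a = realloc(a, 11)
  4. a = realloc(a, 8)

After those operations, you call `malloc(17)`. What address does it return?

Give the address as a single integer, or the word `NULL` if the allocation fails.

Answer: 8

Derivation:
Op 1: a = malloc(6) -> a = 0; heap: [0-5 ALLOC][6-24 FREE]
Op 2: a = realloc(a, 8) -> a = 0; heap: [0-7 ALLOC][8-24 FREE]
Op 3: a = realloc(a, 11) -> a = 0; heap: [0-10 ALLOC][11-24 FREE]
Op 4: a = realloc(a, 8) -> a = 0; heap: [0-7 ALLOC][8-24 FREE]
malloc(17): first-fit scan over [0-7 ALLOC][8-24 FREE] -> 8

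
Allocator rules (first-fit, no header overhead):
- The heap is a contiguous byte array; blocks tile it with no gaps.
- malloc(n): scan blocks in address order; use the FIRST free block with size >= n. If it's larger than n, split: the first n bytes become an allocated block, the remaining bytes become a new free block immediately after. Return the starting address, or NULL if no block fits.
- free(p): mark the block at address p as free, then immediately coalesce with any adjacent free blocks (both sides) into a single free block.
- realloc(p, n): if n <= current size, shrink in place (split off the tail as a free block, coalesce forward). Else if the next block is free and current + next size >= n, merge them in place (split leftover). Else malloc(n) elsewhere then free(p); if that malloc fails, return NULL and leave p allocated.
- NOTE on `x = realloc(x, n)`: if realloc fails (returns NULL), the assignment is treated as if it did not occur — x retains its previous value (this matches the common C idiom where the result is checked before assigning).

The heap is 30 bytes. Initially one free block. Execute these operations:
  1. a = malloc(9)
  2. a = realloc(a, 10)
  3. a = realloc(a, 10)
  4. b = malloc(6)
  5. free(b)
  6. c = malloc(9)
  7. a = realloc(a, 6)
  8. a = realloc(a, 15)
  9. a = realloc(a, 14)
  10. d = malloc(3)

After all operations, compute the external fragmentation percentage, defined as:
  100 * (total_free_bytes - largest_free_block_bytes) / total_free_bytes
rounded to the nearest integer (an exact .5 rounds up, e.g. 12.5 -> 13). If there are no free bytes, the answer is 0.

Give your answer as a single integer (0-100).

Op 1: a = malloc(9) -> a = 0; heap: [0-8 ALLOC][9-29 FREE]
Op 2: a = realloc(a, 10) -> a = 0; heap: [0-9 ALLOC][10-29 FREE]
Op 3: a = realloc(a, 10) -> a = 0; heap: [0-9 ALLOC][10-29 FREE]
Op 4: b = malloc(6) -> b = 10; heap: [0-9 ALLOC][10-15 ALLOC][16-29 FREE]
Op 5: free(b) -> (freed b); heap: [0-9 ALLOC][10-29 FREE]
Op 6: c = malloc(9) -> c = 10; heap: [0-9 ALLOC][10-18 ALLOC][19-29 FREE]
Op 7: a = realloc(a, 6) -> a = 0; heap: [0-5 ALLOC][6-9 FREE][10-18 ALLOC][19-29 FREE]
Op 8: a = realloc(a, 15) -> NULL (a unchanged); heap: [0-5 ALLOC][6-9 FREE][10-18 ALLOC][19-29 FREE]
Op 9: a = realloc(a, 14) -> NULL (a unchanged); heap: [0-5 ALLOC][6-9 FREE][10-18 ALLOC][19-29 FREE]
Op 10: d = malloc(3) -> d = 6; heap: [0-5 ALLOC][6-8 ALLOC][9-9 FREE][10-18 ALLOC][19-29 FREE]
Free blocks: [1 11] total_free=12 largest=11 -> 100*(12-11)/12 = 100/12 ≈ 8.333 -> rounds to 8

Answer: 8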